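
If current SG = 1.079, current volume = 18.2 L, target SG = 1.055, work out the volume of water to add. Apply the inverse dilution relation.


V_water = V·((SG_curr − 1)/(SG_target − 1) − 1)
V_water = 18.2·((1.079 − 1)/(1.055 − 1) − 1)

7.9418 L


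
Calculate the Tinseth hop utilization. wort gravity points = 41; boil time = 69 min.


U = 1.65·0.000125^(GP/1000) · (1 − e^(−0.04·t))/4.15
bigness = 1.65·0.000125^(41/1000) = 1.1415
boil_factor = (1 − e^(−0.04·69))/4.15 = 0.2257
U = 1.1415 · 0.2257

0.2576


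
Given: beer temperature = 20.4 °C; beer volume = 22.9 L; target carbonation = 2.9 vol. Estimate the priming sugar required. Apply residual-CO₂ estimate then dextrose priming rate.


residual = 14.695·(0.01821 + 0.09011·e^(−0.04·T));  sugar = (target − residual)·4.0·V
residual = 14.695·(0.01821 + 0.09011·e^(−0.04·20.4)) = 0.8531
sugar = (2.9 − 0.8531)·4.0·22.9

187.4925 g


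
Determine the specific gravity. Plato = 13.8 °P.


SG = 259/(259 − P)
SG = 259/(259 − 13.8)

1.0563


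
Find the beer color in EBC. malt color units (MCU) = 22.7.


SRM = 1.4922·MCU^0.6859;  EBC = SRM·1.97
SRM = 1.4922·22.7^0.6859 = 12.7036
EBC = 12.7036·1.97

25.0260 EBC


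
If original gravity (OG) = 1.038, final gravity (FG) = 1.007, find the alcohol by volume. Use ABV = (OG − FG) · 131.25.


ABV = (1.038 − 1.007) · 131.25

4.0688 % ABV


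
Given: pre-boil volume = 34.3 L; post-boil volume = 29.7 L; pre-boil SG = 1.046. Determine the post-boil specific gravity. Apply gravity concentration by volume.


SG_post = 1 + (SG_pre − 1)·V_pre/V_post
pts_pre = (1.046 − 1)·1000 = 46.0000
pts_post = 46.0000·34.3/29.7 = 53.1246
SG_post = 1 + 53.1246/1000

1.0531


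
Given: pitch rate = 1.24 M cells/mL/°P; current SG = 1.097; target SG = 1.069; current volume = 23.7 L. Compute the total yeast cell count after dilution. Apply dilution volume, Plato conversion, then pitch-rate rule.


V_w = V·((SG_c−1)/(SG_t−1)−1);  °P = 259 − 259/SG_t;  cells = rate·(V+V_w)·°P
V_w = 23.7·((1.097−1)/(1.069−1)−1) = 9.6174
V_final = 23.7 + 9.6174 = 33.3174
°P = 259 − 259/1.069 = 16.7175
cells = 1.24·33.3174·16.7175

690.6592 billion cells


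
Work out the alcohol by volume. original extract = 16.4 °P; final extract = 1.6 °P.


SG = 259/(259 − P);  ABV = (OG − FG)·131.25
OG = 259/(259 − 16.4) = 1.0676
FG = 259/(259 − 1.6) = 1.0062
ABV = (1.0676 − 1.0062)·131.25

8.0568 % ABV


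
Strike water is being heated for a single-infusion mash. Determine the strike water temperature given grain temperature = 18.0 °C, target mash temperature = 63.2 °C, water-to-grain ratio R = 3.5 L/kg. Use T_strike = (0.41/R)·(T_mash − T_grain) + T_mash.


T_strike = (0.41/3.5)·(63.2 − 18.0) + 63.2

68.4949 °C


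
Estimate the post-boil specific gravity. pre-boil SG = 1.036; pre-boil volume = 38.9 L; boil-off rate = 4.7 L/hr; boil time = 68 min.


V_post = V_pre − rate·(t/60);  SG_post = 1 + (SG_pre−1)·V_pre/V_post
V_post = 38.9 − 4.7·(68/60) = 33.5733
SG_post = 1 + (1.036 − 1)·38.9/33.5733

1.0417


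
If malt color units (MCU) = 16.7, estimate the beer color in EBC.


SRM = 1.4922·MCU^0.6859;  EBC = SRM·1.97
SRM = 1.4922·16.7^0.6859 = 10.2917
EBC = 10.2917·1.97

20.2747 EBC


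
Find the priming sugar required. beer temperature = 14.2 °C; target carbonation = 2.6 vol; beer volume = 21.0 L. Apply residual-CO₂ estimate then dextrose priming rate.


residual = 14.695·(0.01821 + 0.09011·e^(−0.04·T));  sugar = (target − residual)·4.0·V
residual = 14.695·(0.01821 + 0.09011·e^(−0.04·14.2)) = 1.0179
sugar = (2.6 − 1.0179)·4.0·21.0

132.8926 g


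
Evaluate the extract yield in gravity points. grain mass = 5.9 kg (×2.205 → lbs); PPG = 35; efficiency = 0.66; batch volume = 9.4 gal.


points = lbs × PPG × eff / vol
lbs = 5.9 × 2.205 = 13.0095
points = 13.0095 × 35 × 0.66 / 9.4

31.9702 points


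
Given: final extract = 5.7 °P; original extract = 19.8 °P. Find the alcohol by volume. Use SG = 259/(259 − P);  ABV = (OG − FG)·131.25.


OG = 259/(259 − 19.8) = 1.0828
FG = 259/(259 − 5.7) = 1.0225
ABV = (1.0828 − 1.0225)·131.25

7.9108 % ABV


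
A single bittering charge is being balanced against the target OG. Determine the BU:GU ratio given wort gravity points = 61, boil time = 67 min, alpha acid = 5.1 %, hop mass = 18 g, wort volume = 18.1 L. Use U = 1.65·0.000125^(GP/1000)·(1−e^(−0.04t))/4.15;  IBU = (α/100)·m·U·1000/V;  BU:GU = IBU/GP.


U = 1.65·0.000125^(61/1000)·(1−e^(−0.04·67))/4.15 = 0.2140
IBU = (5.1/100)·18·0.2140·1000/18.1 = 10.8559
BU:GU = 10.8559/61

0.1780


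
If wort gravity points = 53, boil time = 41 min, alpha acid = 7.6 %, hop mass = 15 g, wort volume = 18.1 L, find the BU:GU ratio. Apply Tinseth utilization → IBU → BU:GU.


U = 1.65·0.000125^(GP/1000)·(1−e^(−0.04t))/4.15;  IBU = (α/100)·m·U·1000/V;  BU:GU = IBU/GP
U = 1.65·0.000125^(53/1000)·(1−e^(−0.04·41))/4.15 = 0.1990
IBU = (7.6/100)·15·0.1990·1000/18.1 = 12.5356
BU:GU = 12.5356/53

0.2365


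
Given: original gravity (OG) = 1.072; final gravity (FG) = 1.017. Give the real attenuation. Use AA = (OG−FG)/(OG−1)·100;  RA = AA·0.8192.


AA = (1.072 − 1.017)/(1.072 − 1)·100 = 76.3889
RA = 76.3889·0.8192

62.5778 %


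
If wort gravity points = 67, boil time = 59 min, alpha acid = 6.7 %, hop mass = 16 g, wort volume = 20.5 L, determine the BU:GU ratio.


U = 1.65·0.000125^(GP/1000)·(1−e^(−0.04t))/4.15;  IBU = (α/100)·m·U·1000/V;  BU:GU = IBU/GP
U = 1.65·0.000125^(67/1000)·(1−e^(−0.04·59))/4.15 = 0.1972
IBU = (6.7/100)·16·0.1972·1000/20.5 = 10.3109
BU:GU = 10.3109/67

0.1539


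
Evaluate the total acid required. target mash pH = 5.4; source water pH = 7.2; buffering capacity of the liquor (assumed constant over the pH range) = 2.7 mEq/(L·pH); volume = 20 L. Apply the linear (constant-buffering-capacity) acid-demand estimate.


acid = buffering capacity · (pH_source − pH_target) · V
acid = 2.7 · (7.2 − 5.4) · 20

97.2000 mEq


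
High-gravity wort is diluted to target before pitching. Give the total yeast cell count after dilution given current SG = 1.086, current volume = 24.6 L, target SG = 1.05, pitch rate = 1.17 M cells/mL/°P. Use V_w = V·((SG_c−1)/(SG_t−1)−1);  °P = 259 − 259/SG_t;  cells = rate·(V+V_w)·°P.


V_w = 24.6·((1.086−1)/(1.05−1)−1) = 17.7120
V_final = 24.6 + 17.7120 = 42.3120
°P = 259 − 259/1.05 = 12.3333
cells = 1.17·42.3120·12.3333

610.5622 billion cells


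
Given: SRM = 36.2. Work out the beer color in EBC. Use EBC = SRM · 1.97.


EBC = 36.2 · 1.97

71.3140 EBC


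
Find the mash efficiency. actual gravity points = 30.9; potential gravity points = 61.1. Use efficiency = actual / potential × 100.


efficiency = 30.9 / 61.1 × 100

50.5728 %


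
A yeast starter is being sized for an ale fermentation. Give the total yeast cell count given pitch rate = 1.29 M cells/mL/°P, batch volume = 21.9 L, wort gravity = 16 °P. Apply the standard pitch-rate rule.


cells (billions) = rate · V_L · °P
cells = 1.29 · 21.9 · 16

452.0160 billion cells


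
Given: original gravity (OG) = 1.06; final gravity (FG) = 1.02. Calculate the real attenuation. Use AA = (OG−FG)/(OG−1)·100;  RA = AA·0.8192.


AA = (1.06 − 1.02)/(1.06 − 1)·100 = 66.6667
RA = 66.6667·0.8192

54.6133 %


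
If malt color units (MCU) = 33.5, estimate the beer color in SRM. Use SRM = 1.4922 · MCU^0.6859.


SRM = 1.4922 · 33.5^0.6859

16.5903 SRM


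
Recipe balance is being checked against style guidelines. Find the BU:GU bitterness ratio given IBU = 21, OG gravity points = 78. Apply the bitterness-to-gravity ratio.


BU:GU = IBU / OG_points
BU:GU = 21 / 78

0.2692


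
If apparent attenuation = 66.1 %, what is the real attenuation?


RA = AA · 0.8192
RA = 66.1 · 0.8192

54.1491 %


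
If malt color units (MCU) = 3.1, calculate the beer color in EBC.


SRM = 1.4922·MCU^0.6859;  EBC = SRM·1.97
SRM = 1.4922·3.1^0.6859 = 3.2423
EBC = 3.2423·1.97

6.3873 EBC


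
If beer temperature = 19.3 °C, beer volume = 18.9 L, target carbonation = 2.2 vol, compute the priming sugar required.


residual = 14.695·(0.01821 + 0.09011·e^(−0.04·T));  sugar = (target − residual)·4.0·V
residual = 14.695·(0.01821 + 0.09011·e^(−0.04·19.3)) = 0.8795
sugar = (2.2 − 0.8795)·4.0·18.9

99.8315 g


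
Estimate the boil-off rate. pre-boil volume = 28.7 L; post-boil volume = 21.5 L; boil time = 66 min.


rate = (V_pre − V_post) / (t_min/60)
rate = (28.7 − 21.5) / (66/60)

6.5455 L/hr


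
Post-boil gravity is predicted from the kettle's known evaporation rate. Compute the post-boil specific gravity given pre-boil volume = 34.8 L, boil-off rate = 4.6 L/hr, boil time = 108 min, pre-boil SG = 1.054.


V_post = V_pre − rate·(t/60);  SG_post = 1 + (SG_pre−1)·V_pre/V_post
V_post = 34.8 − 4.6·(108/60) = 26.5200
SG_post = 1 + (1.054 − 1)·34.8/26.5200

1.0709


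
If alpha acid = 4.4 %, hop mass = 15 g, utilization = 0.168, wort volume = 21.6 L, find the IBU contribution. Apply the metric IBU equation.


IBU = (α/100)·mass·U·1000 / V
IBU = (4.4/100)·15·0.168·1000 / 21.6

5.1333 IBU


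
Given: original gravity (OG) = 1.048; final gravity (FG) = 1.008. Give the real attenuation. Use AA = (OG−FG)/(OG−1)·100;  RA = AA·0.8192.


AA = (1.048 − 1.008)/(1.048 − 1)·100 = 83.3333
RA = 83.3333·0.8192

68.2667 %


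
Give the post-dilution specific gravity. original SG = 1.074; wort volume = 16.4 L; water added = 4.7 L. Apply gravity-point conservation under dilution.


SG_new = 1 + (SG_old − 1)·V_old/(V_old + V_water)
pts = (1.074 − 1)·1000·16.4/(16.4 + 4.7) = 57.5166
SG_new = 1 + 57.5166/1000

1.0575


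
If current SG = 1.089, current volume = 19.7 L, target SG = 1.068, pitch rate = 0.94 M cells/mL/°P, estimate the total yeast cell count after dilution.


V_w = V·((SG_c−1)/(SG_t−1)−1);  °P = 259 − 259/SG_t;  cells = rate·(V+V_w)·°P
V_w = 19.7·((1.089−1)/(1.068−1)−1) = 6.0838
V_final = 19.7 + 6.0838 = 25.7838
°P = 259 − 259/1.068 = 16.4906
cells = 0.94·25.7838·16.4906

399.6802 billion cells


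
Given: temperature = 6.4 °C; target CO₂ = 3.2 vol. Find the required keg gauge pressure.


psi = vols/(0.01821 + 0.09011·e^(−0.04·T)) − 14.695
psi = 3.2/(0.01821 + 0.09011·e^(−0.04·6.4)) − 14.695

21.6819 psi


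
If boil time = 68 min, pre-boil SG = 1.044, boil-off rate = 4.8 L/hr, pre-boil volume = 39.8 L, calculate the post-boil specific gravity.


V_post = V_pre − rate·(t/60);  SG_post = 1 + (SG_pre−1)·V_pre/V_post
V_post = 39.8 − 4.8·(68/60) = 34.3600
SG_post = 1 + (1.044 − 1)·39.8/34.3600

1.0510


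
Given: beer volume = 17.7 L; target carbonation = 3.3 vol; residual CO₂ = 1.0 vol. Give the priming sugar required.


sugar = (target − residual)·4.0·V
sugar = (3.3 − 1.0)·4.0·17.7

162.8400 g


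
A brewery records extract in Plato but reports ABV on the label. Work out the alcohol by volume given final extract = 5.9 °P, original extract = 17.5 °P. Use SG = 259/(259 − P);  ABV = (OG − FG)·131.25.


OG = 259/(259 − 17.5) = 1.0725
FG = 259/(259 − 5.9) = 1.0233
ABV = (1.0725 − 1.0233)·131.25

6.4513 % ABV


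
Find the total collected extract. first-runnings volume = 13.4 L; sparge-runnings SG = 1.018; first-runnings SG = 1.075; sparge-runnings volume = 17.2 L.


total = Σ (SG_i − 1)·1000·V_i
first = (1.075 − 1)·1000·13.4 = 1005.0000
sparge = (1.018 − 1)·1000·17.2 = 309.6000
total = 1005.0000 + 309.6000

1314.6000 gravity·L


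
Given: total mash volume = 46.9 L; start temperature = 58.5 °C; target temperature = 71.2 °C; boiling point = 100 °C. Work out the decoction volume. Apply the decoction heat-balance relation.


V_dec = V_total·(T_target − T_start)/(T_boil − T_start)
V_dec = 46.9·(71.2 − 58.5)/(100 − 58.5)

14.3525 L


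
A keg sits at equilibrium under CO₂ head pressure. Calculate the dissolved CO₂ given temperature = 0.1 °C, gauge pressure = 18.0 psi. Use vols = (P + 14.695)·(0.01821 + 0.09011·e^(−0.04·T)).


vols = (18.0 + 14.695)·(0.01821 + 0.09011·e^(−0.04·0.1))

3.5298 volumes


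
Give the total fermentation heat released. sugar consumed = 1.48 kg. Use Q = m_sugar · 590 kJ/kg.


Q = 1.48 · 590

873.2000 kJ


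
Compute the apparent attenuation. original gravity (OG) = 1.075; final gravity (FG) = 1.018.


AA = (OG − FG)/(OG − 1) · 100
AA = (1.075 − 1.018)/(1.075 − 1) · 100

76.0000 %


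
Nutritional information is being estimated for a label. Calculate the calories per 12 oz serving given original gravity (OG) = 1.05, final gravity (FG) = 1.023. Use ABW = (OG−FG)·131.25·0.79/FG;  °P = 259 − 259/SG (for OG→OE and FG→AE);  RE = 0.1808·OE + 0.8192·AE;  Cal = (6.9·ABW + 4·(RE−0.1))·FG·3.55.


ABW = (1.05 − 1.023)·131.25·0.79/1.023 = 2.7366
OE = 259 − 259/1.05 = 12.3333 °P
AE = 259 − 259/1.023 = 5.8231 °P
RE = 0.1808·12.3333 + 0.8192·5.8231 = 7.0001 °P
Cal = (6.9·2.7366 + 4·(7.0001−0.1))·1.023·3.55

168.8106 kcal


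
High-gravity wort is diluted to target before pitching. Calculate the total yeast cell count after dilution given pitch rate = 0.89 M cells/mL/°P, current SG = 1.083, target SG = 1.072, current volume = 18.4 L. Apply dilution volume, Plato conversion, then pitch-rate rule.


V_w = V·((SG_c−1)/(SG_t−1)−1);  °P = 259 − 259/SG_t;  cells = rate·(V+V_w)·°P
V_w = 18.4·((1.083−1)/(1.072−1)−1) = 2.8111
V_final = 18.4 + 2.8111 = 21.2111
°P = 259 − 259/1.072 = 17.3955
cells = 0.89·21.2111·17.3955

328.3907 billion cells


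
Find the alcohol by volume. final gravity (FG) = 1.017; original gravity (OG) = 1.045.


ABV = (OG − FG) · 131.25
ABV = (1.045 − 1.017) · 131.25

3.6750 % ABV


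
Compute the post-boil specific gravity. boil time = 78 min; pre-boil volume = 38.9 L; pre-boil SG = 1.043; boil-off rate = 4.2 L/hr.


V_post = V_pre − rate·(t/60);  SG_post = 1 + (SG_pre−1)·V_pre/V_post
V_post = 38.9 − 4.2·(78/60) = 33.4400
SG_post = 1 + (1.043 − 1)·38.9/33.4400

1.0500


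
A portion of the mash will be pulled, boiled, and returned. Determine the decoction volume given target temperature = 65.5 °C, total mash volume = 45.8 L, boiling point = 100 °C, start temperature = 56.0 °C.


V_dec = V_total·(T_target − T_start)/(T_boil − T_start)
V_dec = 45.8·(65.5 − 56.0)/(100 − 56.0)

9.8886 L


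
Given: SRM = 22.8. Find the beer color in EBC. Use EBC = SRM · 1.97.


EBC = 22.8 · 1.97

44.9160 EBC


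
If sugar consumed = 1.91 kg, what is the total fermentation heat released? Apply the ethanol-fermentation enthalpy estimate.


Q = m_sugar · 590 kJ/kg
Q = 1.91 · 590

1126.9000 kJ


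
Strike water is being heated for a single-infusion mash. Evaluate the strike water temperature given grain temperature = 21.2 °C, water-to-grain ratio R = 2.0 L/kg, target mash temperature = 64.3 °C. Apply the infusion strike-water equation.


T_strike = (0.41/R)·(T_mash − T_grain) + T_mash
T_strike = (0.41/2.0)·(64.3 − 21.2) + 64.3

73.1355 °C


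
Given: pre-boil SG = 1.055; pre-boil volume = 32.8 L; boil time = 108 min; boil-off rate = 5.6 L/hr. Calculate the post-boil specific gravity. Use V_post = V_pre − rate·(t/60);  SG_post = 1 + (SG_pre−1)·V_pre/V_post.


V_post = 32.8 − 5.6·(108/60) = 22.7200
SG_post = 1 + (1.055 − 1)·32.8/22.7200

1.0794


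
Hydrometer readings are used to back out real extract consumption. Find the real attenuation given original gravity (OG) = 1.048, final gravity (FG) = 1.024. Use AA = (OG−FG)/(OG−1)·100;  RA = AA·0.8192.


AA = (1.048 − 1.024)/(1.048 − 1)·100 = 50.0000
RA = 50.0000·0.8192

40.9600 %


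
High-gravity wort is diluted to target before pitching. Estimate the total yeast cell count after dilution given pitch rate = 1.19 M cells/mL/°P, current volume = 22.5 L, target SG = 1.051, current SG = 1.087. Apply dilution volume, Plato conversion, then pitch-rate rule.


V_w = V·((SG_c−1)/(SG_t−1)−1);  °P = 259 − 259/SG_t;  cells = rate·(V+V_w)·°P
V_w = 22.5·((1.087−1)/(1.051−1)−1) = 15.8824
V_final = 22.5 + 15.8824 = 38.3824
°P = 259 − 259/1.051 = 12.5680
cells = 1.19·38.3824·12.5680

574.0448 billion cells


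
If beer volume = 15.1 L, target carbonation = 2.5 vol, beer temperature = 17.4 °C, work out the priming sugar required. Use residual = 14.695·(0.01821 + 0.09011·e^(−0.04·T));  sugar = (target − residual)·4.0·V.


residual = 14.695·(0.01821 + 0.09011·e^(−0.04·17.4)) = 0.9278
sugar = (2.5 − 0.9278)·4.0·15.1

94.9613 g


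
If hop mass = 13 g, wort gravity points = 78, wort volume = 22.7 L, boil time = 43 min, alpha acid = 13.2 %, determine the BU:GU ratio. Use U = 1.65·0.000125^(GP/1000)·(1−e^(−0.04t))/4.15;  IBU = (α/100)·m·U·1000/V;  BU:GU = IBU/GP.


U = 1.65·0.000125^(78/1000)·(1−e^(−0.04·43))/4.15 = 0.1619
IBU = (13.2/100)·13·0.1619·1000/22.7 = 12.2404
BU:GU = 12.2404/78

0.1569


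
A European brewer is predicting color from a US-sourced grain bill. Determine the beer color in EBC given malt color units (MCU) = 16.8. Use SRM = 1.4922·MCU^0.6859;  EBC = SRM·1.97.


SRM = 1.4922·16.8^0.6859 = 10.3340
EBC = 10.3340·1.97

20.3579 EBC


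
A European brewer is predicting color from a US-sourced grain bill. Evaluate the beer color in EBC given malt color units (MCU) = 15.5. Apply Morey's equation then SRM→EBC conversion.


SRM = 1.4922·MCU^0.6859;  EBC = SRM·1.97
SRM = 1.4922·15.5^0.6859 = 9.7786
EBC = 9.7786·1.97

19.2638 EBC


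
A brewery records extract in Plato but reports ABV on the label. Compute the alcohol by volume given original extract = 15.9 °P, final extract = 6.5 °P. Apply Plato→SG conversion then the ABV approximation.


SG = 259/(259 − P);  ABV = (OG − FG)·131.25
OG = 259/(259 − 15.9) = 1.0654
FG = 259/(259 − 6.5) = 1.0257
ABV = (1.0654 − 1.0257)·131.25

5.2057 % ABV


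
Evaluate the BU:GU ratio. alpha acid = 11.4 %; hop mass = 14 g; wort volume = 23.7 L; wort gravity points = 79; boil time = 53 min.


U = 1.65·0.000125^(GP/1000)·(1−e^(−0.04t))/4.15;  IBU = (α/100)·m·U·1000/V;  BU:GU = IBU/GP
U = 1.65·0.000125^(79/1000)·(1−e^(−0.04·53))/4.15 = 0.1720
IBU = (11.4/100)·14·0.1720·1000/23.7 = 11.5836
BU:GU = 11.5836/79

0.1466


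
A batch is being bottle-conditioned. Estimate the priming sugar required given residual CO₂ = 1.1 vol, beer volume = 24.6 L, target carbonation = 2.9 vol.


sugar = (target − residual)·4.0·V
sugar = (2.9 − 1.1)·4.0·24.6

177.1200 g


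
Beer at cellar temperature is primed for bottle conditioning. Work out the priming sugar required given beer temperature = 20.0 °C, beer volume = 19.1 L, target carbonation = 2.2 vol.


residual = 14.695·(0.01821 + 0.09011·e^(−0.04·T));  sugar = (target − residual)·4.0·V
residual = 14.695·(0.01821 + 0.09011·e^(−0.04·20.0)) = 0.8626
sugar = (2.2 − 0.8626)·4.0·19.1

102.1787 g


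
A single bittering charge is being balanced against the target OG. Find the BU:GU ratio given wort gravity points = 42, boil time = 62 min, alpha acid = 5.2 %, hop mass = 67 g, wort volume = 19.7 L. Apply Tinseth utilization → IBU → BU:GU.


U = 1.65·0.000125^(GP/1000)·(1−e^(−0.04t))/4.15;  IBU = (α/100)·m·U·1000/V;  BU:GU = IBU/GP
U = 1.65·0.000125^(42/1000)·(1−e^(−0.04·62))/4.15 = 0.2498
IBU = (5.2/100)·67·0.2498·1000/19.7 = 44.1708
BU:GU = 44.1708/42

1.0517


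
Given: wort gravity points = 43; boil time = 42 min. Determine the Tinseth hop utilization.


U = 1.65·0.000125^(GP/1000) · (1 − e^(−0.04·t))/4.15
bigness = 1.65·0.000125^(43/1000) = 1.1211
boil_factor = (1 − e^(−0.04·42))/4.15 = 0.1961
U = 1.1211 · 0.1961

0.2198


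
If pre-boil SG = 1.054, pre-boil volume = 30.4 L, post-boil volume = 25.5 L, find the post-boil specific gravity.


SG_post = 1 + (SG_pre − 1)·V_pre/V_post
pts_pre = (1.054 − 1)·1000 = 54.0000
pts_post = 54.0000·30.4/25.5 = 64.3765
SG_post = 1 + 64.3765/1000

1.0644


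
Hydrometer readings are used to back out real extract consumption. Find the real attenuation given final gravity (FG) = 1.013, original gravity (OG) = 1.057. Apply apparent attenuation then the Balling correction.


AA = (OG−FG)/(OG−1)·100;  RA = AA·0.8192
AA = (1.057 − 1.013)/(1.057 − 1)·100 = 77.1930
RA = 77.1930·0.8192

63.2365 %


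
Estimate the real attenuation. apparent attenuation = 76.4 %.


RA = AA · 0.8192
RA = 76.4 · 0.8192

62.5869 %


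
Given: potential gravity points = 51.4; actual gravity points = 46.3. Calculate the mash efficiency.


efficiency = actual / potential × 100
efficiency = 46.3 / 51.4 × 100

90.0778 %


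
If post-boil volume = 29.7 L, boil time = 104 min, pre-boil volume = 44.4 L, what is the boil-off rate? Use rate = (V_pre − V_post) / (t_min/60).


rate = (44.4 − 29.7) / (104/60)

8.4808 L/hr


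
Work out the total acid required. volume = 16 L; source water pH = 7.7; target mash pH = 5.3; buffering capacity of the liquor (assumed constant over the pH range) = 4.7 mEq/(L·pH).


acid = buffering capacity · (pH_source − pH_target) · V
acid = 4.7 · (7.7 − 5.3) · 16

180.4800 mEq


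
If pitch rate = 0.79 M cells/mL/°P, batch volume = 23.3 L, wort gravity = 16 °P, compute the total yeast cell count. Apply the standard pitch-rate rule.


cells (billions) = rate · V_L · °P
cells = 0.79 · 23.3 · 16

294.5120 billion cells


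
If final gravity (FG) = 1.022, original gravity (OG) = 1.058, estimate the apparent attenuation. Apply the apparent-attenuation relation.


AA = (OG − FG)/(OG − 1) · 100
AA = (1.058 − 1.022)/(1.058 − 1) · 100

62.0690 %


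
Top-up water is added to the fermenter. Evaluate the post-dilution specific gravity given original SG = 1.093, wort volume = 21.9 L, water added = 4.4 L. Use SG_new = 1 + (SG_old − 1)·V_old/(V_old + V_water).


pts = (1.093 − 1)·1000·21.9/(21.9 + 4.4) = 77.4411
SG_new = 1 + 77.4411/1000

1.0774


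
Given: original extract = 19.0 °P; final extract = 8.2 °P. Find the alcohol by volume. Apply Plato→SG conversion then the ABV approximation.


SG = 259/(259 − P);  ABV = (OG − FG)·131.25
OG = 259/(259 − 19.0) = 1.0792
FG = 259/(259 − 8.2) = 1.0327
ABV = (1.0792 − 1.0327)·131.25

6.0994 % ABV


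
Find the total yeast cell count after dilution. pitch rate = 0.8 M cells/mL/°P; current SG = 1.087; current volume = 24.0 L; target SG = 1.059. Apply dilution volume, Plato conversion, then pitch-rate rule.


V_w = V·((SG_c−1)/(SG_t−1)−1);  °P = 259 − 259/SG_t;  cells = rate·(V+V_w)·°P
V_w = 24.0·((1.087−1)/(1.059−1)−1) = 11.3898
V_final = 24.0 + 11.3898 = 35.3898
°P = 259 − 259/1.059 = 14.4297
cells = 0.8·35.3898·14.4297

408.5303 billion cells


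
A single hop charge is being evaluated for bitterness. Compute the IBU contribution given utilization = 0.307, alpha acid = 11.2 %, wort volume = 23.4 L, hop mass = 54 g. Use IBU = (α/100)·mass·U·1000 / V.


IBU = (11.2/100)·54·0.307·1000 / 23.4

79.3477 IBU


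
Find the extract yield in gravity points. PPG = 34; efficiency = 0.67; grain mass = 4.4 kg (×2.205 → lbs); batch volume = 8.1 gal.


points = lbs × PPG × eff / vol
lbs = 4.4 × 2.205 = 9.7020
points = 9.7020 × 34 × 0.67 / 8.1

27.2854 points


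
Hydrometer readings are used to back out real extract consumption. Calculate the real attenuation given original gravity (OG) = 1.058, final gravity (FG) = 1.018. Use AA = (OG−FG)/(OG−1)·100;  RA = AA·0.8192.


AA = (1.058 − 1.018)/(1.058 − 1)·100 = 68.9655
RA = 68.9655·0.8192

56.4966 %


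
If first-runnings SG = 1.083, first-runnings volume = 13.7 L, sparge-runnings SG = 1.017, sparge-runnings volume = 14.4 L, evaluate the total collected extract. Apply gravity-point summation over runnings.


total = Σ (SG_i − 1)·1000·V_i
first = (1.083 − 1)·1000·13.7 = 1137.1000
sparge = (1.017 − 1)·1000·14.4 = 244.8000
total = 1137.1000 + 244.8000

1381.9000 gravity·L


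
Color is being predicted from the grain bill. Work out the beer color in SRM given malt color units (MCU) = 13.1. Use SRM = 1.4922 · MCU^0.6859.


SRM = 1.4922 · 13.1^0.6859

8.7129 SRM


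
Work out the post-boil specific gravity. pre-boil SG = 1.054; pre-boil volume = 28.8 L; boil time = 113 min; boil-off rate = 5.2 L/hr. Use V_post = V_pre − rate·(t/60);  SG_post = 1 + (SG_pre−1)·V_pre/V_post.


V_post = 28.8 − 5.2·(113/60) = 19.0067
SG_post = 1 + (1.054 − 1)·28.8/19.0067

1.0818


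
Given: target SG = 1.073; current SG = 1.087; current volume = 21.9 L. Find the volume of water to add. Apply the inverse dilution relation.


V_water = V·((SG_curr − 1)/(SG_target − 1) − 1)
V_water = 21.9·((1.087 − 1)/(1.073 − 1) − 1)

4.2000 L


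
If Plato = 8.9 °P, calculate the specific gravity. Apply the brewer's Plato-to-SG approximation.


SG = 259/(259 − P)
SG = 259/(259 − 8.9)

1.0356


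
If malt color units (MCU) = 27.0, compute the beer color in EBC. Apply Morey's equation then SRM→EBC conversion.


SRM = 1.4922·MCU^0.6859;  EBC = SRM·1.97
SRM = 1.4922·27.0^0.6859 = 14.3087
EBC = 14.3087·1.97

28.1881 EBC


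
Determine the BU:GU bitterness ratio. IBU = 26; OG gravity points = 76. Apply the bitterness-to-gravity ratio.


BU:GU = IBU / OG_points
BU:GU = 26 / 76

0.3421


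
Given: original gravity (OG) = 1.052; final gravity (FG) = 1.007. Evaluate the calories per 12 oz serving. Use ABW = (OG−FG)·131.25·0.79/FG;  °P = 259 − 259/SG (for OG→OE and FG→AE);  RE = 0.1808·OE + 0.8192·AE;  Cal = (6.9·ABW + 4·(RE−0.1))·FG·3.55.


ABW = (1.052 − 1.007)·131.25·0.79/1.007 = 4.6335
OE = 259 − 259/1.052 = 12.8023 °P
AE = 259 − 259/1.007 = 1.8004 °P
RE = 0.1808·12.8023 + 0.8192·1.8004 = 3.7895 °P
Cal = (6.9·4.6335 + 4·(3.7895−0.1))·1.007·3.55

167.0503 kcal


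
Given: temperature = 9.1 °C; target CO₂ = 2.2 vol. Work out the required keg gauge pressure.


psi = vols/(0.01821 + 0.09011·e^(−0.04·T)) − 14.695
psi = 2.2/(0.01821 + 0.09011·e^(−0.04·9.1)) − 14.695

12.5237 psi


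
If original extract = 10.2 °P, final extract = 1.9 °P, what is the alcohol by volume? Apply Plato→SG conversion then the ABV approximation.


SG = 259/(259 − P);  ABV = (OG − FG)·131.25
OG = 259/(259 − 10.2) = 1.0410
FG = 259/(259 − 1.9) = 1.0074
ABV = (1.0410 − 1.0074)·131.25

4.4109 % ABV


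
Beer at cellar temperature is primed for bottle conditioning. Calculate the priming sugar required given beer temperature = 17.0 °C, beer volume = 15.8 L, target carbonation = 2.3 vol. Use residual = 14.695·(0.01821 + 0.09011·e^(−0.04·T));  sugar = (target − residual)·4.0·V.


residual = 14.695·(0.01821 + 0.09011·e^(−0.04·17.0)) = 0.9384
sugar = (2.3 − 0.9384)·4.0·15.8

86.0505 g


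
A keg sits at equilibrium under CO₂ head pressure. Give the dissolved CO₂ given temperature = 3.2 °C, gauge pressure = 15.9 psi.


vols = (P + 14.695)·(0.01821 + 0.09011·e^(−0.04·T))
vols = (15.9 + 14.695)·(0.01821 + 0.09011·e^(−0.04·3.2))

2.9828 volumes


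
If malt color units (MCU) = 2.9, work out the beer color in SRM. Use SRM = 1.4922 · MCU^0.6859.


SRM = 1.4922 · 2.9^0.6859

3.0973 SRM


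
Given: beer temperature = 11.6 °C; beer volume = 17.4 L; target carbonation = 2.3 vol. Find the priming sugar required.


residual = 14.695·(0.01821 + 0.09011·e^(−0.04·T));  sugar = (target − residual)·4.0·V
residual = 14.695·(0.01821 + 0.09011·e^(−0.04·11.6)) = 1.1002
sugar = (2.3 − 1.1002)·4.0·17.4

83.5072 g


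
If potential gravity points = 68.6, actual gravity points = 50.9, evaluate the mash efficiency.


efficiency = actual / potential × 100
efficiency = 50.9 / 68.6 × 100

74.1983 %


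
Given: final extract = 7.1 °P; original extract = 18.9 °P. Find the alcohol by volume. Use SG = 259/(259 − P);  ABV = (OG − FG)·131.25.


OG = 259/(259 − 18.9) = 1.0787
FG = 259/(259 − 7.1) = 1.0282
ABV = (1.0787 − 1.0282)·131.25

6.6322 % ABV


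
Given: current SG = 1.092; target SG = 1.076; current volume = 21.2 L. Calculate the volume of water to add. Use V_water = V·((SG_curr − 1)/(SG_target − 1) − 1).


V_water = 21.2·((1.092 − 1)/(1.076 − 1) − 1)

4.4632 L


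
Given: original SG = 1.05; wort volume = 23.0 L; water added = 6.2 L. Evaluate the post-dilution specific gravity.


SG_new = 1 + (SG_old − 1)·V_old/(V_old + V_water)
pts = (1.05 − 1)·1000·23.0/(23.0 + 6.2) = 39.3836
SG_new = 1 + 39.3836/1000

1.0394


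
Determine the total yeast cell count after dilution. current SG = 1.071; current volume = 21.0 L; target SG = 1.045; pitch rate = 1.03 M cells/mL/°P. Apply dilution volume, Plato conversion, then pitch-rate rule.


V_w = V·((SG_c−1)/(SG_t−1)−1);  °P = 259 − 259/SG_t;  cells = rate·(V+V_w)·°P
V_w = 21.0·((1.071−1)/(1.045−1)−1) = 12.1333
V_final = 21.0 + 12.1333 = 33.1333
°P = 259 − 259/1.045 = 11.1531
cells = 1.03·33.1333·11.1531

380.6259 billion cells


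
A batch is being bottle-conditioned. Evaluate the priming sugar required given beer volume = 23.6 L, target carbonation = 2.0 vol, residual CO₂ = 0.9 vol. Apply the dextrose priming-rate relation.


sugar = (target − residual)·4.0·V
sugar = (2.0 − 0.9)·4.0·23.6

103.8400 g


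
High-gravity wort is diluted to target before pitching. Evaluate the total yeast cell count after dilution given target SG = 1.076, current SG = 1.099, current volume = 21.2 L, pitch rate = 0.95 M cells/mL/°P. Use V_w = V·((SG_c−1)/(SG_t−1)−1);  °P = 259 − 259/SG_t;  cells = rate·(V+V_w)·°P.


V_w = 21.2·((1.099−1)/(1.076−1)−1) = 6.4158
V_final = 21.2 + 6.4158 = 27.6158
°P = 259 − 259/1.076 = 18.2937
cells = 0.95·27.6158·18.2937

479.9347 billion cells


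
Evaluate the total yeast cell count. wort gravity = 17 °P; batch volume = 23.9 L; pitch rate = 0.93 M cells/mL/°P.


cells (billions) = rate · V_L · °P
cells = 0.93 · 23.9 · 17

377.8590 billion cells


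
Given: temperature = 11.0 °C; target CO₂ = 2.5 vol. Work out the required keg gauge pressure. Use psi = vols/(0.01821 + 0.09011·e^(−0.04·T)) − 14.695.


psi = 2.5/(0.01821 + 0.09011·e^(−0.04·11.0)) − 14.695

18.0944 psi


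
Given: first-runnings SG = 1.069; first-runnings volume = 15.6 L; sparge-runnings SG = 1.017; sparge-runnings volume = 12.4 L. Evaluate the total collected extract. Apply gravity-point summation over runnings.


total = Σ (SG_i − 1)·1000·V_i
first = (1.069 − 1)·1000·15.6 = 1076.4000
sparge = (1.017 − 1)·1000·12.4 = 210.8000
total = 1076.4000 + 210.8000

1287.2000 gravity·L


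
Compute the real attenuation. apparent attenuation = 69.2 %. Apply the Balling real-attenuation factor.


RA = AA · 0.8192
RA = 69.2 · 0.8192

56.6886 %


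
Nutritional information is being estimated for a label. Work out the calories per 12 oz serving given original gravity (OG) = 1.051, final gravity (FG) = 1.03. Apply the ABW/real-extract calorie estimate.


ABW = (OG−FG)·131.25·0.79/FG;  °P = 259 − 259/SG (for OG→OE and FG→AE);  RE = 0.1808·OE + 0.8192·AE;  Cal = (6.9·ABW + 4·(RE−0.1))·FG·3.55
ABW = (1.051 − 1.03)·131.25·0.79/1.03 = 2.1140
OE = 259 − 259/1.051 = 12.5680 °P
AE = 259 − 259/1.03 = 7.5437 °P
RE = 0.1808·12.5680 + 0.8192·7.5437 = 8.4521 °P
Cal = (6.9·2.1140 + 4·(8.4521−0.1))·1.03·3.55

175.4940 kcal


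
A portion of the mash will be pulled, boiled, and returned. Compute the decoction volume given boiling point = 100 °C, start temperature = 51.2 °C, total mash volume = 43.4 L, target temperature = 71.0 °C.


V_dec = V_total·(T_target − T_start)/(T_boil − T_start)
V_dec = 43.4·(71.0 − 51.2)/(100 − 51.2)

17.6090 L


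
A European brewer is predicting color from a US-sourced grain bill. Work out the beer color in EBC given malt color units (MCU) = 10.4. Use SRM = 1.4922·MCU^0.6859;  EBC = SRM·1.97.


SRM = 1.4922·10.4^0.6859 = 7.4372
EBC = 7.4372·1.97

14.6513 EBC


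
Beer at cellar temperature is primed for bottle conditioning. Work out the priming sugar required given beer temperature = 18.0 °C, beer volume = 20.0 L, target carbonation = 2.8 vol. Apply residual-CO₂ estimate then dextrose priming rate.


residual = 14.695·(0.01821 + 0.09011·e^(−0.04·T));  sugar = (target − residual)·4.0·V
residual = 14.695·(0.01821 + 0.09011·e^(−0.04·18.0)) = 0.9121
sugar = (2.8 − 0.9121)·4.0·20.0

151.0290 g


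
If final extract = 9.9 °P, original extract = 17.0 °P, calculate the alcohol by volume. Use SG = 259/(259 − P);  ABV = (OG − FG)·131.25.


OG = 259/(259 − 17.0) = 1.0702
FG = 259/(259 − 9.9) = 1.0397
ABV = (1.0702 − 1.0397)·131.25

4.0038 % ABV


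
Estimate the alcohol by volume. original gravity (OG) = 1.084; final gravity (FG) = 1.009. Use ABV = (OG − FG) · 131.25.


ABV = (1.084 − 1.009) · 131.25

9.8438 % ABV


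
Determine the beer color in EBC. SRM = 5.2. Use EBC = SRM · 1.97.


EBC = 5.2 · 1.97

10.2440 EBC


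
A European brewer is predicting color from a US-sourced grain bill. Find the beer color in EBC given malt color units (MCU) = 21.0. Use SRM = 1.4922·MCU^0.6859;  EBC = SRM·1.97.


SRM = 1.4922·21.0^0.6859 = 12.0431
EBC = 12.0431·1.97

23.7249 EBC


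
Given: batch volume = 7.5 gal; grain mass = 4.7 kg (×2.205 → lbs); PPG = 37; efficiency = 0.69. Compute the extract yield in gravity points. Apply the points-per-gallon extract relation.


points = lbs × PPG × eff / vol
lbs = 4.7 × 2.205 = 10.3635
points = 10.3635 × 37 × 0.69 / 7.5

35.2774 points


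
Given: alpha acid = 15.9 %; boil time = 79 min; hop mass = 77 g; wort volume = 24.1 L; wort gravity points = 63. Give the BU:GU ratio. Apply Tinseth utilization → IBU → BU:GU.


U = 1.65·0.000125^(GP/1000)·(1−e^(−0.04t))/4.15;  IBU = (α/100)·m·U·1000/V;  BU:GU = IBU/GP
U = 1.65·0.000125^(63/1000)·(1−e^(−0.04·79))/4.15 = 0.2161
IBU = (15.9/100)·77·0.2161·1000/24.1 = 109.7955
BU:GU = 109.7955/63

1.7428


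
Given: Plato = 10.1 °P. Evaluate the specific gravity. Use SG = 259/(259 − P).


SG = 259/(259 − 10.1)

1.0406


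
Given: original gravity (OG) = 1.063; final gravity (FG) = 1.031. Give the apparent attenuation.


AA = (OG − FG)/(OG − 1) · 100
AA = (1.063 − 1.031)/(1.063 − 1) · 100

50.7937 %


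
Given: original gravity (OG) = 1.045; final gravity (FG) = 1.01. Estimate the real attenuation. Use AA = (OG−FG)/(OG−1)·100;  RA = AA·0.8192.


AA = (1.045 − 1.01)/(1.045 − 1)·100 = 77.7778
RA = 77.7778·0.8192

63.7156 %


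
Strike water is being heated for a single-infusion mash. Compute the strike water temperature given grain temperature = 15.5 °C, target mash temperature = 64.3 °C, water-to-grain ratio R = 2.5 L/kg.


T_strike = (0.41/R)·(T_mash − T_grain) + T_mash
T_strike = (0.41/2.5)·(64.3 − 15.5) + 64.3

72.3032 °C


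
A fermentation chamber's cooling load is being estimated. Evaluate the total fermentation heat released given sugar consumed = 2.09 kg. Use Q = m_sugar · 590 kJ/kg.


Q = 2.09 · 590

1233.1000 kJ


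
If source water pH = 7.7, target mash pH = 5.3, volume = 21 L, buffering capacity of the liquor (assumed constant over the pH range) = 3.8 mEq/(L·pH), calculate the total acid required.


acid = buffering capacity · (pH_source − pH_target) · V
acid = 3.8 · (7.7 − 5.3) · 21

191.5200 mEq


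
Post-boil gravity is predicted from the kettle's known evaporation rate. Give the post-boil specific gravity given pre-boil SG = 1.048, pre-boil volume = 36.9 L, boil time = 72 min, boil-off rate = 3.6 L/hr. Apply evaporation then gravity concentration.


V_post = V_pre − rate·(t/60);  SG_post = 1 + (SG_pre−1)·V_pre/V_post
V_post = 36.9 − 3.6·(72/60) = 32.5800
SG_post = 1 + (1.048 − 1)·36.9/32.5800

1.0544


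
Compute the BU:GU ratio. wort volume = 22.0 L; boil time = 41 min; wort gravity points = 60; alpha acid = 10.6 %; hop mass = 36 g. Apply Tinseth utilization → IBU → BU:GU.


U = 1.65·0.000125^(GP/1000)·(1−e^(−0.04t))/4.15;  IBU = (α/100)·m·U·1000/V;  BU:GU = IBU/GP
U = 1.65·0.000125^(60/1000)·(1−e^(−0.04·41))/4.15 = 0.1869
IBU = (10.6/100)·36·0.1869·1000/22.0 = 32.4177
BU:GU = 32.4177/60

0.5403


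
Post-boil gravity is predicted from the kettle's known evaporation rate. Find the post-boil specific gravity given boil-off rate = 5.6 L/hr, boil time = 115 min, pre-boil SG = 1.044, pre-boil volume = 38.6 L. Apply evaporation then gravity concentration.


V_post = V_pre − rate·(t/60);  SG_post = 1 + (SG_pre−1)·V_pre/V_post
V_post = 38.6 − 5.6·(115/60) = 27.8667
SG_post = 1 + (1.044 − 1)·38.6/27.8667

1.0609


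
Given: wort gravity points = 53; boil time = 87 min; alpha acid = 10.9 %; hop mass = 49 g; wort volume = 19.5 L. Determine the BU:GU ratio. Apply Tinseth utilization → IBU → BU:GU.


U = 1.65·0.000125^(GP/1000)·(1−e^(−0.04t))/4.15;  IBU = (α/100)·m·U·1000/V;  BU:GU = IBU/GP
U = 1.65·0.000125^(53/1000)·(1−e^(−0.04·87))/4.15 = 0.2393
IBU = (10.9/100)·49·0.2393·1000/19.5 = 65.5496
BU:GU = 65.5496/53

1.2368


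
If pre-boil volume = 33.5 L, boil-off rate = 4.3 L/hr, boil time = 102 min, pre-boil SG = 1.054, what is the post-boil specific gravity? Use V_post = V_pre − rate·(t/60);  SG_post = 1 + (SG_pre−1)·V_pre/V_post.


V_post = 33.5 − 4.3·(102/60) = 26.1900
SG_post = 1 + (1.054 − 1)·33.5/26.1900

1.0691


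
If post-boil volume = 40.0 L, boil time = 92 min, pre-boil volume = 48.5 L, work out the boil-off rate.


rate = (V_pre − V_post) / (t_min/60)
rate = (48.5 − 40.0) / (92/60)

5.5435 L/hr


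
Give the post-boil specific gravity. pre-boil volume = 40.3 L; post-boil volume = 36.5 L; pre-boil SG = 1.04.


SG_post = 1 + (SG_pre − 1)·V_pre/V_post
pts_pre = (1.04 − 1)·1000 = 40.0000
pts_post = 40.0000·40.3/36.5 = 44.1644
SG_post = 1 + 44.1644/1000

1.0442


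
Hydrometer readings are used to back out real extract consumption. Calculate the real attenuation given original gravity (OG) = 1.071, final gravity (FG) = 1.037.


AA = (OG−FG)/(OG−1)·100;  RA = AA·0.8192
AA = (1.071 − 1.037)/(1.071 − 1)·100 = 47.8873
RA = 47.8873·0.8192

39.2293 %


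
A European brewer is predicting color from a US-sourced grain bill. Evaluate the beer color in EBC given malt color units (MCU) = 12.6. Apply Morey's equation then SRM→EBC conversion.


SRM = 1.4922·MCU^0.6859;  EBC = SRM·1.97
SRM = 1.4922·12.6^0.6859 = 8.4834
EBC = 8.4834·1.97

16.7123 EBC


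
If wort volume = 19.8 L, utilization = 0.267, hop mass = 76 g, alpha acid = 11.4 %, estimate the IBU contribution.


IBU = (α/100)·mass·U·1000 / V
IBU = (11.4/100)·76·0.267·1000 / 19.8

116.8327 IBU


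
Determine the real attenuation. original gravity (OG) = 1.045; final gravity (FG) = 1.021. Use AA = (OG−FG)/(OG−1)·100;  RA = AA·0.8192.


AA = (1.045 − 1.021)/(1.045 − 1)·100 = 53.3333
RA = 53.3333·0.8192

43.6907 %


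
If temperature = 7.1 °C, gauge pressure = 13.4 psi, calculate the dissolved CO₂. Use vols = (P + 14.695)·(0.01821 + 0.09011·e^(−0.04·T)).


vols = (13.4 + 14.695)·(0.01821 + 0.09011·e^(−0.04·7.1))

2.4173 volumes


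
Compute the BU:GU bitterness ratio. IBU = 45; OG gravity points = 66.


BU:GU = IBU / OG_points
BU:GU = 45 / 66

0.6818
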